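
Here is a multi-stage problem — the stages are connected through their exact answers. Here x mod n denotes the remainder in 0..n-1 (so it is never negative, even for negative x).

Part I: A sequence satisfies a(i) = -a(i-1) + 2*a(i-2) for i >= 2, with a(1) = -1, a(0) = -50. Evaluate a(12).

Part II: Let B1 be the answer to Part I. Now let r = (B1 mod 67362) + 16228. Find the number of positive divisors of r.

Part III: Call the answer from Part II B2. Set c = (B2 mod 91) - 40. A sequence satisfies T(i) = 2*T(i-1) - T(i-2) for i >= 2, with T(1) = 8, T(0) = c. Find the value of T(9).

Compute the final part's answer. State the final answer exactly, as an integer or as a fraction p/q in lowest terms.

360

Part I: a(2) = -1*(-1) + 2*(-50) = -99; iterating: a(2)=-99, a(3)=97, a(4)=-295, a(5)=489, a(6)=-1079, a(7)=2057, a(8)=-4215, a(9)=8329, a(10)=-16759, a(11)=33417, a(12)=-66935; answer -66935
Part II: B1 = -66935; r = 16655; 16655 = 5 * 3331; number of divisors = (1+1) * (1+1) = 4; answer 4
Part III: B2 = 4; c = -36; T(2) = 2*(8) - 1*(-36) = 52; iterating: T(2)=52, T(3)=96, T(4)=140, T(5)=184, T(6)=228, T(7)=272, T(8)=316, T(9)=360; answer 360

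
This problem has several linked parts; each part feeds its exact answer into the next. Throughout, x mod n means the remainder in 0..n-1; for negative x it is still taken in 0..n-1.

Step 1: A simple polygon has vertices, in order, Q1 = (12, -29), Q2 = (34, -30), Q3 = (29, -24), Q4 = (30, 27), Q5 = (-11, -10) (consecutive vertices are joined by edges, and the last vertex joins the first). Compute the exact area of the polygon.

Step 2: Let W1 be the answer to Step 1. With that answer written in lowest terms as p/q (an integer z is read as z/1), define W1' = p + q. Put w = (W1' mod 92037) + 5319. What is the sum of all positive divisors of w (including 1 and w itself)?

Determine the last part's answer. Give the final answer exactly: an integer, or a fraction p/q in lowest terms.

Step 1: cross terms: (12*-30 - 34*-29)=626, (34*-24 - 29*-30)=54, (29*27 - 30*-24)=1503, (30*-10 - -11*27)=-3, (-11*-29 - 12*-10)=439; twice the area = |2619| = 2619; area = 2619/2; answer 2619/2
Step 2: W1 = 2619/2; threaded value p + q = 2621; w = 7940; 7940 = 2^2 * 5 * 397; sigma = (1 + 2 + 4) * (1 + 5) * (1 + 397) = 7 * 6 * 398 = 16716; answer 16716

16716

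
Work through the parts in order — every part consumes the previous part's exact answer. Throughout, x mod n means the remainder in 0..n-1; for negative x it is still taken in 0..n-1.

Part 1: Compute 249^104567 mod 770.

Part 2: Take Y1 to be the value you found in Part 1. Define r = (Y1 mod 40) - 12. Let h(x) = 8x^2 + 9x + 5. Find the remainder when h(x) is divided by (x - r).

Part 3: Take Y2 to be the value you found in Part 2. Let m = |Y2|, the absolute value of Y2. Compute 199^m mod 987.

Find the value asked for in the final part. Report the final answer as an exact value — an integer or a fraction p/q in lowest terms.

949

Part 1: squarings mod 770: 249^1=249, 249^2=401, 249^4=641, 249^8=471, 249^16=81, 249^32=401, 249^64=641, 249^128=471, 249^256=81, 249^512=401, 249^1024=641, 249^2048=471, 249^4096=81, 249^8192=401, 249^16384=641, 249^32768=471, 249^65536=81; 249^104567 = 249^1 * 249^2 * 249^4 * 249^16 * 249^32 * 249^64 * 249^2048 * 249^4096 * 249^32768 * 249^65536 = 149 (mod 770); answer 149
Part 2: Y1 = 149; r = 17; remainder = value at the root: 8*(17)^2 + 9*(17)^1 + 5 = (2312) + (153) + (5) = 2470; answer 2470
Part 3: Y2 = 2470; m = 2470; squarings mod 987: 199^1=199, 199^2=121, 199^4=823, 199^8=247, 199^16=802, 199^32=667, 199^64=739, 199^128=310, 199^256=361, 199^512=37, 199^1024=382, 199^2048=835; 199^2470 = 199^2 * 199^4 * 199^32 * 199^128 * 199^256 * 199^2048 = 949 (mod 987); answer 949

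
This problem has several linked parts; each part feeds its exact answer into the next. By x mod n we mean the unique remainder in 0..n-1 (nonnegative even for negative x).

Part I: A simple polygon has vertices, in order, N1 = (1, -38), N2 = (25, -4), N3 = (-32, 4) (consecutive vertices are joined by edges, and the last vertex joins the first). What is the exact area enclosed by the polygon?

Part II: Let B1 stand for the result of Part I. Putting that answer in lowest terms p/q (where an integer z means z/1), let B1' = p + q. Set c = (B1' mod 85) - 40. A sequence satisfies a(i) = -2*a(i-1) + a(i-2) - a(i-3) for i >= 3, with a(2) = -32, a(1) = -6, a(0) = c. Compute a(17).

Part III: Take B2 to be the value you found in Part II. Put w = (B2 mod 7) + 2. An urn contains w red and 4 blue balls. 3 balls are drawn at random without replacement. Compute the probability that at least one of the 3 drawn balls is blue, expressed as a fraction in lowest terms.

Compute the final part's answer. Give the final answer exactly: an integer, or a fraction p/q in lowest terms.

41/55

Part I: cross terms: (1*-4 - 25*-38)=946, (25*4 - -32*-4)=-28, (-32*-38 - 1*4)=1212; twice the area = |2130| = 2130; area = 1065; answer 1065
Part II: B1 = 1065; threaded value p + q = 1066; c = 6; a(3) = -2*(-32) + 1*(-6) - 1*(6) = 52; iterating: a(3)=52, a(4)=-130, a(5)=344, a(6)=-870, a(7)=2214, a(8)=-5642, a(9)=14368, a(10)=-36592, a(11)=93194, a(12)=-237348, a(13)=604482, a(14)=-1539506, a(15)=3920842, a(16)=-9985672, a(17)=25431692; answer 25431692
Part III: B2 = 25431692; w = 8; total draws C(12,3) = 220; complement C(8,3) = 56; favorable 220 - 56 = 164; P = 41/55; answer 41/55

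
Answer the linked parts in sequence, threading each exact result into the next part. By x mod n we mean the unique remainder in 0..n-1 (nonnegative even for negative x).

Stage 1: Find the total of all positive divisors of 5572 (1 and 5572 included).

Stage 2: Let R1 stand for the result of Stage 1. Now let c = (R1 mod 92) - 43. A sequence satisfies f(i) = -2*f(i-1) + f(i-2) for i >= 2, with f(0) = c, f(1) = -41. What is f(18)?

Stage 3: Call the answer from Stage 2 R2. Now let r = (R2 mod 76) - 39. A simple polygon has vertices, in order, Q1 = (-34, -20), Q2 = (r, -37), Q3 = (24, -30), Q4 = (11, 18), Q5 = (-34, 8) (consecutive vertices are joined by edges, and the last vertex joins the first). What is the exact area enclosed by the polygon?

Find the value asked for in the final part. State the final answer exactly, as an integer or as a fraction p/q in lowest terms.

Stage 1: 5572 = 2^2 * 7 * 199; sigma = (1 + 2 + 4) * (1 + 7) * (1 + 199) = 7 * 8 * 200 = 11200; answer 11200
Stage 2: R1 = 11200; c = 25; f(2) = -2*(-41) + 1*(25) = 107; iterating: f(2)=107, f(3)=-255, f(4)=617, f(5)=-1489, f(6)=3595, f(7)=-8679, f(8)=20953, f(9)=-50585, f(10)=122123, f(11)=-294831, f(12)=711785, f(13)=-1718401, f(14)=4148587, f(15)=-10015575, f(16)=24179737, f(17)=-58375049, f(18)=140929835; answer 140929835
Stage 3: R2 = 140929835; r = 32; cross terms: (-34*-37 - 32*-20)=1898, (32*-30 - 24*-37)=-72, (24*18 - 11*-30)=762, (11*8 - -34*18)=700, (-34*-20 - -34*8)=952; twice the area = |4240| = 4240; area = 2120; answer 2120

2120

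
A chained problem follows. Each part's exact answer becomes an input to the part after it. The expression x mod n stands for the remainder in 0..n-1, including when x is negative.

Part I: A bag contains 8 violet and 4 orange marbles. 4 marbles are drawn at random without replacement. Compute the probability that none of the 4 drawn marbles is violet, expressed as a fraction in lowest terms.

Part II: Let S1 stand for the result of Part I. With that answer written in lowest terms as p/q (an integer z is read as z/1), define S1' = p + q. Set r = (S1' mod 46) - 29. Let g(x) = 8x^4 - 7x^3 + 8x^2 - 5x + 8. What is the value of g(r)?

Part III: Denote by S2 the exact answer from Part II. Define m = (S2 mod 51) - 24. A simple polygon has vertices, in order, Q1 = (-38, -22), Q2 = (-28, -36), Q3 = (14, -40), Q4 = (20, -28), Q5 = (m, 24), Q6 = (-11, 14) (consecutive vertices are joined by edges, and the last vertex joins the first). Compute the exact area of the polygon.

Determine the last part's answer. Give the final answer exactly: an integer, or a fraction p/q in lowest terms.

Part I: total draws C(12,4) = 495; favorable C(4,4) = 1; P = 1/495; answer 1/495
Part II: S1 = 1/495; threaded value p + q = 496; r = 7; 8*(7)^4 - 7*(7)^3 + 8*(7)^2 - 5*(7)^1 + 8 = (19208) + (-2401) + (392) + (-35) + (8) = 17172; answer 17172
Part III: S2 = 17172; m = 12; cross terms: (-38*-36 - -28*-22)=752, (-28*-40 - 14*-36)=1624, (14*-28 - 20*-40)=408, (20*24 - 12*-28)=816, (12*14 - -11*24)=432, (-11*-22 - -38*14)=774; twice the area = |4806| = 4806; area = 2403; answer 2403

2403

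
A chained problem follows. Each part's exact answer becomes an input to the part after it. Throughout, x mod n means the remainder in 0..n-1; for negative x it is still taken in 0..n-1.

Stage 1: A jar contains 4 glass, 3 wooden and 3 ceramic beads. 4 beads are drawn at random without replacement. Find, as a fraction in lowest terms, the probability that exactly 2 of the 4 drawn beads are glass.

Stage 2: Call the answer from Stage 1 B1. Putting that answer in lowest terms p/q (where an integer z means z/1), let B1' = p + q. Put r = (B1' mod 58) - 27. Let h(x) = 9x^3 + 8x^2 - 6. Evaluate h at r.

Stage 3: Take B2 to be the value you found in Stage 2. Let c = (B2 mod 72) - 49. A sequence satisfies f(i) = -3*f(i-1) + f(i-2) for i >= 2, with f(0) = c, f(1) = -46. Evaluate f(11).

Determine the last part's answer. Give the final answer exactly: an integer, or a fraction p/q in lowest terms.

Stage 1: total draws C(10,4) = 210; favorable C(4,2)*C(6,2) = 90; P = 3/7; answer 3/7
Stage 2: B1 = 3/7; threaded value p + q = 10; r = -17; 9*(-17)^3 + 8*(-17)^2 - 6 = (-44217) + (2312) + (-6) = -41911; answer -41911
Stage 3: B2 = -41911; c = 16; f(2) = -3*(-46) + 1*(16) = 154; iterating: f(2)=154, f(3)=-508, f(4)=1678, f(5)=-5542, f(6)=18304, f(7)=-60454, f(8)=199666, f(9)=-659452, f(10)=2178022, f(11)=-7193518; answer -7193518

-7193518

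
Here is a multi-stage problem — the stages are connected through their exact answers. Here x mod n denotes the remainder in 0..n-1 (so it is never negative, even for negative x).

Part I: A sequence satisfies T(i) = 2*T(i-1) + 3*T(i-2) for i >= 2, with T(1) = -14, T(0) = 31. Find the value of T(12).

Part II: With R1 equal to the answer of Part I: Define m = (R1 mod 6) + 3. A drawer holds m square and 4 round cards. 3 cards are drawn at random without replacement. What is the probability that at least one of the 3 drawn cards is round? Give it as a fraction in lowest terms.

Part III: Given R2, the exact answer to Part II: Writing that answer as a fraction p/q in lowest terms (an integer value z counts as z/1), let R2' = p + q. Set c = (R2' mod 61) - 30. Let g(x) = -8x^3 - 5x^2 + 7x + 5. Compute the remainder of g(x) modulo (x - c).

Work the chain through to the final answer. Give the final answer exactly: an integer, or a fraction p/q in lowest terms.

Part I: T(2) = 2*(-14) + 3*(31) = 65; iterating: T(2)=65, T(3)=88, T(4)=371, T(5)=1006, T(6)=3125, T(7)=9268, T(8)=27911, T(9)=83626, T(10)=250985, T(11)=752848, T(12)=2258651; answer 2258651
Part II: R1 = 2258651; m = 8; total draws C(12,3) = 220; complement C(8,3) = 56; favorable 220 - 56 = 164; P = 41/55; answer 41/55
Part III: R2 = 41/55; threaded value p + q = 96; c = 5; remainder = value at the root: -8*(5)^3 - 5*(5)^2 + 7*(5)^1 + 5 = (-1000) + (-125) + (35) + (5) = -1085; answer -1085

-1085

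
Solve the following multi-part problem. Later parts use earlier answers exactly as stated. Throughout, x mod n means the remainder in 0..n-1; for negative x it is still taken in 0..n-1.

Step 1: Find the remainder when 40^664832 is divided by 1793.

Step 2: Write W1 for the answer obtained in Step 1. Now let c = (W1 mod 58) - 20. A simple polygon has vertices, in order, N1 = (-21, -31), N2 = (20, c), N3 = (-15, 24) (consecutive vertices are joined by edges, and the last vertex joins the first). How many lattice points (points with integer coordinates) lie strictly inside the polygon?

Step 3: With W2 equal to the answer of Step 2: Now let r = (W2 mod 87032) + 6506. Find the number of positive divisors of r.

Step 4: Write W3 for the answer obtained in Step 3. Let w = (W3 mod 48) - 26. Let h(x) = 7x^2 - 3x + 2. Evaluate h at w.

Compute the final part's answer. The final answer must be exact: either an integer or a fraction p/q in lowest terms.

2324

Step 1: squarings mod 1793: 40^1=40, 40^2=1600, 40^4=1389, 40^8=53, 40^16=1016, 40^32=1281, 40^64=366, 40^128=1274, 40^256=411, 40^512=379, 40^1024=201, 40^2048=955, 40^4096=1181, 40^8192=1600, 40^16384=1389, 40^32768=53, 40^65536=1016, 40^131072=1281, 40^262144=366, 40^524288=1274; 40^664832 = 40^256 * 40^1024 * 40^8192 * 40^131072 * 40^524288 = 1600 (mod 1793); answer 1600
Step 2: W1 = 1600; c = 14; cross terms: (-21*14 - 20*-31)=326, (20*24 - -15*14)=690, (-15*-31 - -21*24)=969; twice the area = |1985| = 1985; area = 1985/2; boundary points = 1 + 5 + 1 = 7; strictly interior points = area - boundary/2 + 1 = 990; answer 990
Step 3: W2 = 990; r = 7496; 7496 = 2^3 * 937; number of divisors = (3+1) * (1+1) = 8; answer 8
Step 4: W3 = 8; w = -18; 7*(-18)^2 - 3*(-18)^1 + 2 = (2268) + (54) + (2) = 2324; answer 2324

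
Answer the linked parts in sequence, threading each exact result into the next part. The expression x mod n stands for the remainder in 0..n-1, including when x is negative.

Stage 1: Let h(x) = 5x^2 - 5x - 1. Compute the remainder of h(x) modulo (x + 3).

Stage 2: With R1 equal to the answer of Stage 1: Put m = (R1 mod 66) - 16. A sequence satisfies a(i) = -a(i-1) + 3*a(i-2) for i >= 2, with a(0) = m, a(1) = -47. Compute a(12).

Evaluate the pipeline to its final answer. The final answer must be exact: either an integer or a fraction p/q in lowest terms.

Stage 1: remainder = value at the root: 5*(-3)^2 - 5*(-3)^1 - 1 = (45) + (15) + (-1) = 59; answer 59
Stage 2: R1 = 59; m = 43; a(2) = -1*(-47) + 3*(43) = 176; iterating: a(2)=176, a(3)=-317, a(4)=845, a(5)=-1796, a(6)=4331, a(7)=-9719, a(8)=22712, a(9)=-51869, a(10)=120005, a(11)=-275612, a(12)=635627; answer 635627

635627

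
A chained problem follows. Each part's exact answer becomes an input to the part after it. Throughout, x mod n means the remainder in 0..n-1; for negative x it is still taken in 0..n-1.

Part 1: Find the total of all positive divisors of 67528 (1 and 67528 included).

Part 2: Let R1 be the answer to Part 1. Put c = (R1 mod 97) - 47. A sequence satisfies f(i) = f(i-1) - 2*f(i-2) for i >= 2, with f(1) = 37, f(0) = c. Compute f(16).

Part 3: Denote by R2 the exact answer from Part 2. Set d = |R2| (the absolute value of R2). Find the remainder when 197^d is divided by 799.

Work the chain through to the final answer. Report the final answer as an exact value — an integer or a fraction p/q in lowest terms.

296

Part 1: 67528 = 2^3 * 23 * 367; sigma = (1 + 2 + 4 + 8) * (1 + 23) * (1 + 367) = 15 * 24 * 368 = 132480; answer 132480
Part 2: R1 = 132480; c = 28; f(2) = 1*(37) - 2*(28) = -19; iterating: f(2)=-19, f(3)=-93, f(4)=-55, f(5)=131, f(6)=241, f(7)=-21, f(8)=-503, f(9)=-461, f(10)=545, f(11)=1467, f(12)=377, f(13)=-2557, f(14)=-3311, f(15)=1803, f(16)=8425; answer 8425
Part 3: R2 = 8425; d = 8425; squarings mod 799: 197^1=197, 197^2=457, 197^4=310, 197^8=220, 197^16=460, 197^32=664, 197^64=647, 197^128=732, 197^256=494, 197^512=341, 197^1024=426, 197^2048=103, 197^4096=222, 197^8192=545; 197^8425 = 197^1 * 197^8 * 197^32 * 197^64 * 197^128 * 197^8192 = 296 (mod 799); answer 296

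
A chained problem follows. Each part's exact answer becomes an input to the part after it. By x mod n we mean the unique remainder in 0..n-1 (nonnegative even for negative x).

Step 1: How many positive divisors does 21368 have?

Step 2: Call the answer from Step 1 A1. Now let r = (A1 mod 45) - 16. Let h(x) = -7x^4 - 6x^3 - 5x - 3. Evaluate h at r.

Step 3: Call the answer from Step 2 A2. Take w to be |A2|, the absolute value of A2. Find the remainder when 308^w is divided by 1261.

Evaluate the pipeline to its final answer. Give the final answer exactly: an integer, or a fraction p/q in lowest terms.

222

Step 1: 21368 = 2^3 * 2671; number of divisors = (3+1) * (1+1) = 8; answer 8
Step 2: A1 = 8; r = -8; -7*(-8)^4 - 6*(-8)^3 - 5*(-8)^1 - 3 = (-28672) + (3072) + (40) + (-3) = -25563; answer -25563
Step 3: A2 = -25563; w = 25563; squarings mod 1261: 308^1=308, 308^2=289, 308^4=295, 308^8=16, 308^16=256, 308^32=1225, 308^64=35, 308^128=1225, 308^256=35, 308^512=1225, 308^1024=35, 308^2048=1225, 308^4096=35, 308^8192=1225, 308^16384=35; 308^25563 = 308^1 * 308^2 * 308^8 * 308^16 * 308^64 * 308^128 * 308^256 * 308^512 * 308^8192 * 308^16384 = 222 (mod 1261); answer 222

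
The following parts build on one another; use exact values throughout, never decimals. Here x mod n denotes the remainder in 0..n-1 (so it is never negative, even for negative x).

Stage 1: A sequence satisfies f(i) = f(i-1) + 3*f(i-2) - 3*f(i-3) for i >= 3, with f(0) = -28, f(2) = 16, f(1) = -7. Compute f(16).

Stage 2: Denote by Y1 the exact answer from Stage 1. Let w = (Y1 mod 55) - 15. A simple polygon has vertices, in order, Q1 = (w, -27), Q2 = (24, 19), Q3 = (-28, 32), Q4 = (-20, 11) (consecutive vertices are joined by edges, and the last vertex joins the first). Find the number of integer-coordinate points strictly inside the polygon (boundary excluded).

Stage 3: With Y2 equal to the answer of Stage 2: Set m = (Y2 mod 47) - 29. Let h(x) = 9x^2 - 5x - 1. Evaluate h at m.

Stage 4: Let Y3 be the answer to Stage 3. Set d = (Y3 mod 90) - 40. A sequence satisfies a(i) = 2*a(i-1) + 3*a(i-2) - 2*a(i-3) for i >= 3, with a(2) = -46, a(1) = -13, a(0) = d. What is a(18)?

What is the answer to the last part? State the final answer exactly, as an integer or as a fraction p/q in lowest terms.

Stage 1: f(3) = 1*(16) + 3*(-7) - 3*(-28) = 79; iterating: f(3)=79, f(4)=148, f(5)=337, f(6)=544, f(7)=1111, f(8)=1732, f(9)=3433, f(10)=5296, f(11)=10399, f(12)=15988, f(13)=31297, f(14)=48064, f(15)=93991, f(16)=144292; answer 144292
Stage 2: Y1 = 144292; w = 12; cross terms: (12*19 - 24*-27)=876, (24*32 - -28*19)=1300, (-28*11 - -20*32)=332, (-20*-27 - 12*11)=408; twice the area = |2916| = 2916; area = 1458; boundary points = 2 + 13 + 1 + 2 = 18; strictly interior points = area - boundary/2 + 1 = 1450; answer 1450
Stage 3: Y2 = 1450; m = 11; 9*(11)^2 - 5*(11)^1 - 1 = (1089) + (-55) + (-1) = 1033; answer 1033
Stage 4: Y3 = 1033; d = 3; a(3) = 2*(-46) + 3*(-13) - 2*(3) = -137; iterating: a(3)=-137, a(4)=-386, a(5)=-1091, a(6)=-3066, a(7)=-8633, a(8)=-24282, a(9)=-68331, a(10)=-192242, a(11)=-540913, a(12)=-1521890, a(13)=-4282035, a(14)=-12047914, a(15)=-33898153, a(16)=-95375978, a(17)=-268350587, a(18)=-755032802; answer -755032802

-755032802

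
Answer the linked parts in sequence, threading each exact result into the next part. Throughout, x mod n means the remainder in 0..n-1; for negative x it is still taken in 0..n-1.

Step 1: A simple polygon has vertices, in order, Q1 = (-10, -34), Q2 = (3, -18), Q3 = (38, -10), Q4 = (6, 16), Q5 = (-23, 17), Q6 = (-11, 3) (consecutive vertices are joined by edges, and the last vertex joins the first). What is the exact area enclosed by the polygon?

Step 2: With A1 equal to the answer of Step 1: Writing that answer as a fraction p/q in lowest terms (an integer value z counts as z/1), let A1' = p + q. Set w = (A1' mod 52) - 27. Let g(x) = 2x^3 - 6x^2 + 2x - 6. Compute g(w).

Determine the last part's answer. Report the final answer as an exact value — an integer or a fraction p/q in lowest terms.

24234

Step 1: cross terms: (-10*-18 - 3*-34)=282, (3*-10 - 38*-18)=654, (38*16 - 6*-10)=668, (6*17 - -23*16)=470, (-23*3 - -11*17)=118, (-11*-34 - -10*3)=404; twice the area = |2596| = 2596; area = 1298; answer 1298
Step 2: A1 = 1298; threaded value p + q = 1299; w = 24; 2*(24)^3 - 6*(24)^2 + 2*(24)^1 - 6 = (27648) + (-3456) + (48) + (-6) = 24234; answer 24234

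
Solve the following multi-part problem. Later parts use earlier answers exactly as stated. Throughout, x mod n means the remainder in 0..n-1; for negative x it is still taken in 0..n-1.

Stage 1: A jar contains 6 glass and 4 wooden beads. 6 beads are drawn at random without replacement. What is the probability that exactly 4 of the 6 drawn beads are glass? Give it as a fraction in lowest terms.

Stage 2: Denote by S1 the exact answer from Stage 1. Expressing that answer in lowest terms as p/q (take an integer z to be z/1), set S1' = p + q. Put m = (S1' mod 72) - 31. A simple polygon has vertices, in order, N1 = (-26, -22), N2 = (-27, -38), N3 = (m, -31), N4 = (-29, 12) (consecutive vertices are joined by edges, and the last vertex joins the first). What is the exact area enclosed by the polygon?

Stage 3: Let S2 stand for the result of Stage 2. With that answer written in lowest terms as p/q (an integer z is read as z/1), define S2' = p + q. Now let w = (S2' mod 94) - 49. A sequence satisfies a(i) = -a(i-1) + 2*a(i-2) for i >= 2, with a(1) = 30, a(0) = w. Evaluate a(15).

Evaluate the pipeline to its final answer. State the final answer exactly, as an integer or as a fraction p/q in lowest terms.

Stage 1: total draws C(10,6) = 210; favorable C(6,4)*C(4,2) = 90; P = 3/7; answer 3/7
Stage 2: S1 = 3/7; threaded value p + q = 10; m = -21; cross terms: (-26*-38 - -27*-22)=394, (-27*-31 - -21*-38)=39, (-21*12 - -29*-31)=-1151, (-29*-22 - -26*12)=950; twice the area = |232| = 232; area = 116; answer 116
Stage 3: S2 = 116; threaded value p + q = 117; w = -26; a(2) = -1*(30) + 2*(-26) = -82; iterating: a(2)=-82, a(3)=142, a(4)=-306, a(5)=590, a(6)=-1202, a(7)=2382, a(8)=-4786, a(9)=9550, a(10)=-19122, a(11)=38222, a(12)=-76466, a(13)=152910, a(14)=-305842, a(15)=611662; answer 611662

611662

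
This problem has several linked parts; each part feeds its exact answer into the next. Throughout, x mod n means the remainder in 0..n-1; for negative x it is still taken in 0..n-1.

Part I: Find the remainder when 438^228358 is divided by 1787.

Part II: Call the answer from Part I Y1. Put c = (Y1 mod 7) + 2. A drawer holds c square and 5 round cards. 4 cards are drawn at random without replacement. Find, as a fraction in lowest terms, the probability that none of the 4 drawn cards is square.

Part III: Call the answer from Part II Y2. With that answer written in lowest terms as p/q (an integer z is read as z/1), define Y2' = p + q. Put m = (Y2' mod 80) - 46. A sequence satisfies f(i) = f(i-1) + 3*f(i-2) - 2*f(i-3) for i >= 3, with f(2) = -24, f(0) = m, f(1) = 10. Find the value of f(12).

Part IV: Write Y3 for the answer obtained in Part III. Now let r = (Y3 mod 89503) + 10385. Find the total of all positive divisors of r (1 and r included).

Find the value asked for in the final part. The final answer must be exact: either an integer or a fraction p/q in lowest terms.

18256

Part I: squarings mod 1787: 438^1=438, 438^2=635, 438^4=1150, 438^8=120, 438^16=104, 438^32=94, 438^64=1688, 438^128=866, 438^256=1203, 438^512=1526, 438^1024=215, 438^2048=1550, 438^4096=772, 438^8192=913, 438^16384=827, 438^32768=1295, 438^65536=819, 438^131072=636; 438^228358 = 438^2 * 438^4 * 438^1024 * 438^2048 * 438^4096 * 438^8192 * 438^16384 * 438^65536 * 438^131072 = 1069 (mod 1787); answer 1069
Part II: Y1 = 1069; c = 7; total draws C(12,4) = 495; favorable C(5,4) = 5; P = 1/99; answer 1/99
Part III: Y2 = 1/99; threaded value p + q = 100; m = -26; f(3) = 1*(-24) + 3*(10) - 2*(-26) = 58; iterating: f(3)=58, f(4)=-34, f(5)=188, f(6)=-30, f(7)=602, f(8)=136, f(9)=2002, f(10)=1206, f(11)=6940, f(12)=6554; answer 6554
Part IV: Y3 = 6554; r = 16939; 16939 = 13 * 1303; sigma = (1 + 13) * (1 + 1303) = 14 * 1304 = 18256; answer 18256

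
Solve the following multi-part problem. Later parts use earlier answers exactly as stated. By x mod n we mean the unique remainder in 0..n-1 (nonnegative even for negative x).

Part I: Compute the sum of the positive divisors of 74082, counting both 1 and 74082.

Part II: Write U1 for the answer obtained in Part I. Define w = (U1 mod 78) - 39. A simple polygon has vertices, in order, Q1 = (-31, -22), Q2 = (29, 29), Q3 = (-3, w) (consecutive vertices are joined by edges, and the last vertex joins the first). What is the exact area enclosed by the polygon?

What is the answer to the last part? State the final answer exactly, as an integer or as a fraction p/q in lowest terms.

396

Part I: 74082 = 2 * 3 * 12347; sigma = (1 + 2) * (1 + 3) * (1 + 12347) = 3 * 4 * 12348 = 148176; answer 148176
Part II: U1 = 148176; w = 15; cross terms: (-31*29 - 29*-22)=-261, (29*15 - -3*29)=522, (-3*-22 - -31*15)=531; twice the area = |792| = 792; area = 396; answer 396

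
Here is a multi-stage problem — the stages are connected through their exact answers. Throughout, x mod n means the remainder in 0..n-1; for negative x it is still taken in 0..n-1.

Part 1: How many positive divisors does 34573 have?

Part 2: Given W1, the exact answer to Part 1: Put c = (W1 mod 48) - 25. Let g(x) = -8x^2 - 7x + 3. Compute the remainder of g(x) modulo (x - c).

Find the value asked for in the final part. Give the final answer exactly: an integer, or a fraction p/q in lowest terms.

-2190

Part 1: 34573 = 7 * 11 * 449; number of divisors = (1+1) * (1+1) * (1+1) = 8; answer 8
Part 2: W1 = 8; c = -17; remainder = value at the root: -8*(-17)^2 - 7*(-17)^1 + 3 = (-2312) + (119) + (3) = -2190; answer -2190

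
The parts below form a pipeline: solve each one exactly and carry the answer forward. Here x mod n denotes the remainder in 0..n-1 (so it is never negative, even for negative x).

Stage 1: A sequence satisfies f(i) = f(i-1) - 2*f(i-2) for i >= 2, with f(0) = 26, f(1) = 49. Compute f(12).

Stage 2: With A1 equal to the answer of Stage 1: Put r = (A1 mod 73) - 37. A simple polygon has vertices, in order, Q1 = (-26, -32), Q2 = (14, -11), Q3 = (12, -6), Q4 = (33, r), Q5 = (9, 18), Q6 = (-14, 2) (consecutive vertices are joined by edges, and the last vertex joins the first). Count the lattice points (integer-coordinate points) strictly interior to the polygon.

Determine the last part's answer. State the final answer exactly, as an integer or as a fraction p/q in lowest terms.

1204

Stage 1: f(2) = 1*(49) - 2*(26) = -3; iterating: f(2)=-3, f(3)=-101, f(4)=-95, f(5)=107, f(6)=297, f(7)=83, f(8)=-511, f(9)=-677, f(10)=345, f(11)=1699, f(12)=1009; answer 1009
Stage 2: A1 = 1009; r = 23; cross terms: (-26*-11 - 14*-32)=734, (14*-6 - 12*-11)=48, (12*23 - 33*-6)=474, (33*18 - 9*23)=387, (9*2 - -14*18)=270, (-14*-32 - -26*2)=500; twice the area = |2413| = 2413; area = 2413/2; boundary points = 1 + 1 + 1 + 1 + 1 + 2 = 7; strictly interior points = area - boundary/2 + 1 = 1204; answer 1204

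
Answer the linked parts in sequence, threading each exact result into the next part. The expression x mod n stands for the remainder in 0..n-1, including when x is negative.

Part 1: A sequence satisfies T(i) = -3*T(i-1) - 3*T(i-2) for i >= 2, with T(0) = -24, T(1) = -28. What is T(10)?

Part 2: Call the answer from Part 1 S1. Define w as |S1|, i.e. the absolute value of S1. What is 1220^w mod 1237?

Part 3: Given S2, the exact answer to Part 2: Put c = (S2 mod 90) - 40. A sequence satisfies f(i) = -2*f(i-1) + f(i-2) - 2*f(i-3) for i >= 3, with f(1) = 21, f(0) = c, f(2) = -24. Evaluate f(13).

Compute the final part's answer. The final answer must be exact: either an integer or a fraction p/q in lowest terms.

Part 1: T(2) = -3*(-28) - 3*(-24) = 156; iterating: T(2)=156, T(3)=-384, T(4)=684, T(5)=-900, T(6)=648, T(7)=756, T(8)=-4212, T(9)=10368, T(10)=-18468; answer -18468
Part 2: S1 = -18468; w = 18468; squarings mod 1237: 1220^1=1220, 1220^2=289, 1220^4=642, 1220^8=243, 1220^16=910, 1220^32=547, 1220^64=1092, 1220^128=1233, 1220^256=16, 1220^512=256, 1220^1024=1212, 1220^2048=625, 1220^4096=970, 1220^8192=780, 1220^16384=1033; 1220^18468 = 1220^4 * 1220^32 * 1220^2048 * 1220^16384 = 793 (mod 1237); answer 793
Part 3: S2 = 793; c = 33; f(3) = -2*(-24) + 1*(21) - 2*(33) = 3; iterating: f(3)=3, f(4)=-72, f(5)=195, f(6)=-468, f(7)=1275, f(8)=-3408, f(9)=9027, f(10)=-24012, f(11)=63867, f(12)=-169800, f(13)=451491; answer 451491

451491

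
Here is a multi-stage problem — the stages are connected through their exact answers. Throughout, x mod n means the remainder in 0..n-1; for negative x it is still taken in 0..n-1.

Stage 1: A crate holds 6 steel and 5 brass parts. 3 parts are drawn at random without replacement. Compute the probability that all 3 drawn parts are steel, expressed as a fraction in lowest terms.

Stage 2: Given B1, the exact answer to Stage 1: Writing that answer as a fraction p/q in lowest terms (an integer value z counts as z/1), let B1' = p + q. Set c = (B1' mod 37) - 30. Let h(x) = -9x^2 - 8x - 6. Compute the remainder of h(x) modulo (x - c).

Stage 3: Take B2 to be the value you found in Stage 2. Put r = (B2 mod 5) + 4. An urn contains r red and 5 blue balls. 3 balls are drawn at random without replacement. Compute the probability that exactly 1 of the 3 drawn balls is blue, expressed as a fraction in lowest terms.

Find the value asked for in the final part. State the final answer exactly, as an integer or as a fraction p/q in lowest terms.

Stage 1: total draws C(11,3) = 165; favorable C(6,3) = 20; P = 4/33; answer 4/33
Stage 2: B1 = 4/33; threaded value p + q = 37; c = -30; remainder = value at the root: -9*(-30)^2 - 8*(-30)^1 - 6 = (-8100) + (240) + (-6) = -7866; answer -7866
Stage 3: B2 = -7866; r = 8; total draws C(13,3) = 286; favorable C(5,1)*C(8,2) = 140; P = 70/143; answer 70/143

70/143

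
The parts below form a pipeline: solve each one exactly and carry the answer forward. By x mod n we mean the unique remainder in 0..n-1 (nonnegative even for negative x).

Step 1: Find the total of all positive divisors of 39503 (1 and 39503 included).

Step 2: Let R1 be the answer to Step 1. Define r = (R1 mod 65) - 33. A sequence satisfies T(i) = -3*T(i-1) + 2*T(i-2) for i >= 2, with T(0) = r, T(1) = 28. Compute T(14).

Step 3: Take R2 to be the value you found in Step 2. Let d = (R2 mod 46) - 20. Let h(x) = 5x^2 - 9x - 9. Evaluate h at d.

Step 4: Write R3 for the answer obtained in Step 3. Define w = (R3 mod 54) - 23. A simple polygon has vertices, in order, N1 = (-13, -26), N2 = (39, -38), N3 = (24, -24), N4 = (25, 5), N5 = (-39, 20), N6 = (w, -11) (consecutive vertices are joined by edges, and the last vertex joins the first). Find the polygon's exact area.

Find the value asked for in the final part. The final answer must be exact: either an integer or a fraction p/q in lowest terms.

Step 1: 39503 is prime, so its only divisors are 1 and 39503; sigma = 1 + 39503 = 39504; answer 39504
Step 2: R1 = 39504; r = 16; T(2) = -3*(28) + 2*(16) = -52; iterating: T(2)=-52, T(3)=212, T(4)=-740, T(5)=2644, T(6)=-9412, T(7)=33524, T(8)=-119396, T(9)=425236, T(10)=-1514500, T(11)=5393972, T(12)=-19210916, T(13)=68420692, T(14)=-243683908; answer -243683908
Step 3: R2 = -243683908; d = 14; 5*(14)^2 - 9*(14)^1 - 9 = (980) + (-126) + (-9) = 845; answer 845
Step 4: R3 = 845; w = 12; cross terms: (-13*-38 - 39*-26)=1508, (39*-24 - 24*-38)=-24, (24*5 - 25*-24)=720, (25*20 - -39*5)=695, (-39*-11 - 12*20)=189, (12*-26 - -13*-11)=-455; twice the area = |2633| = 2633; area = 2633/2; answer 2633/2

2633/2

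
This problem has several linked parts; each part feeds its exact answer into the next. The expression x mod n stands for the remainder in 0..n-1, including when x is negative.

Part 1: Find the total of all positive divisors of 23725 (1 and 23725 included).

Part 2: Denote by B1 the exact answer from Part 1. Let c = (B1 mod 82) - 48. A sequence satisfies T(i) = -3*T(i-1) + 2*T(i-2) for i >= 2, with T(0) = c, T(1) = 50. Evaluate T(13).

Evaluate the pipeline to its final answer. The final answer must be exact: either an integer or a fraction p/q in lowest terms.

Part 1: 23725 = 5^2 * 13 * 73; sigma = (1 + 5 + 25) * (1 + 13) * (1 + 73) = 31 * 14 * 74 = 32116; answer 32116
Part 2: B1 = 32116; c = 6; T(2) = -3*(50) + 2*(6) = -138; iterating: T(2)=-138, T(3)=514, T(4)=-1818, T(5)=6482, T(6)=-23082, T(7)=82210, T(8)=-292794, T(9)=1042802, T(10)=-3713994, T(11)=13227586, T(12)=-47110746, T(13)=167787410; answer 167787410

167787410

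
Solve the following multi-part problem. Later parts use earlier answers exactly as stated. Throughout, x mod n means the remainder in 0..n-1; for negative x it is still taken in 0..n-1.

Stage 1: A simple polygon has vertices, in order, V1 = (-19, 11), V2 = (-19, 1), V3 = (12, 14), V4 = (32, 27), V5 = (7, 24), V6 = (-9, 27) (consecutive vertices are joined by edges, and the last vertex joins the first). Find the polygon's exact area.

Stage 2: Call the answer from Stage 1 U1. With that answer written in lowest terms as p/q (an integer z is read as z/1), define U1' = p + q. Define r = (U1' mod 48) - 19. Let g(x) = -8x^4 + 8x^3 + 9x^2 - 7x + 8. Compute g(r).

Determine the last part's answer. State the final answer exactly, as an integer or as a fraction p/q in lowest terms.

Stage 1: cross terms: (-19*1 - -19*11)=190, (-19*14 - 12*1)=-278, (12*27 - 32*14)=-124, (32*24 - 7*27)=579, (7*27 - -9*24)=405, (-9*11 - -19*27)=414; twice the area = |1186| = 1186; area = 593; answer 593
Stage 2: U1 = 593; threaded value p + q = 594; r = -1; -8*(-1)^4 + 8*(-1)^3 + 9*(-1)^2 - 7*(-1)^1 + 8 = (-8) + (-8) + (9) + (7) + (8) = 8; answer 8

8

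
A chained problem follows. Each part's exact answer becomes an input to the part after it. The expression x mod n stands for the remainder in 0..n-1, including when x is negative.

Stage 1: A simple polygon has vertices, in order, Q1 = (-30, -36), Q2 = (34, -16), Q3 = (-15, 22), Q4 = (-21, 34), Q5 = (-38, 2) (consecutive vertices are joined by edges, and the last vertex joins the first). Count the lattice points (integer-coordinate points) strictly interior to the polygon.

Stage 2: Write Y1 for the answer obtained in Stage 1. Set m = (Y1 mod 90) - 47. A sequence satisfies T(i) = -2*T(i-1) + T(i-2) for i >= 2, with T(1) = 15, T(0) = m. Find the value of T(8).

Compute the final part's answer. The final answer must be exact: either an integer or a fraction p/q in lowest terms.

-1388

Stage 1: cross terms: (-30*-16 - 34*-36)=1704, (34*22 - -15*-16)=508, (-15*34 - -21*22)=-48, (-21*2 - -38*34)=1250, (-38*-36 - -30*2)=1428; twice the area = |4842| = 4842; area = 2421; boundary points = 4 + 1 + 6 + 1 + 2 = 14; strictly interior points = area - boundary/2 + 1 = 2415; answer 2415
Stage 2: Y1 = 2415; m = 28; T(2) = -2*(15) + 1*(28) = -2; iterating: T(2)=-2, T(3)=19, T(4)=-40, T(5)=99, T(6)=-238, T(7)=575, T(8)=-1388; answer -1388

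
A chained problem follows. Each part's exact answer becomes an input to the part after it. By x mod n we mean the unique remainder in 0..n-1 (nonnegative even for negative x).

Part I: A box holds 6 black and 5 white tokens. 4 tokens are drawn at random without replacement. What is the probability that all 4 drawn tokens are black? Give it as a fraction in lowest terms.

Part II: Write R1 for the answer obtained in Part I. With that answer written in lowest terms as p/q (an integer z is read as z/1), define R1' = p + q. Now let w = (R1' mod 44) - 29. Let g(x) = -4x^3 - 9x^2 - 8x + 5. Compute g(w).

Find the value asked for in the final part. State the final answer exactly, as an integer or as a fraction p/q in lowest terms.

Part I: total draws C(11,4) = 330; favorable C(6,4) = 15; P = 1/22; answer 1/22
Part II: R1 = 1/22; threaded value p + q = 23; w = -6; -4*(-6)^3 - 9*(-6)^2 - 8*(-6)^1 + 5 = (864) + (-324) + (48) + (5) = 593; answer 593

593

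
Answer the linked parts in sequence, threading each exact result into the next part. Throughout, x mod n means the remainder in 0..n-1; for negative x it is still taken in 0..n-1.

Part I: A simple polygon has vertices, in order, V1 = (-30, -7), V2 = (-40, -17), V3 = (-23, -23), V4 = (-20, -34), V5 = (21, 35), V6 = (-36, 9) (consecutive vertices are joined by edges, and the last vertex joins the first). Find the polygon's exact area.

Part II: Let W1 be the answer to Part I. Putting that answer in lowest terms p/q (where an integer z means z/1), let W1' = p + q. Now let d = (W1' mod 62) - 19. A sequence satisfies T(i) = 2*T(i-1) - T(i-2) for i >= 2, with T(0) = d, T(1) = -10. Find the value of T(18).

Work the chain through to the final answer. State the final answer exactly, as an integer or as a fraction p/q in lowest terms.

-639

Part I: cross terms: (-30*-17 - -40*-7)=230, (-40*-23 - -23*-17)=529, (-23*-34 - -20*-23)=322, (-20*35 - 21*-34)=14, (21*9 - -36*35)=1449, (-36*-7 - -30*9)=522; twice the area = |3066| = 3066; area = 1533; answer 1533
Part II: W1 = 1533; threaded value p + q = 1534; d = 27; T(2) = 2*(-10) - 1*(27) = -47; iterating: T(2)=-47, T(3)=-84, T(4)=-121, T(5)=-158, T(6)=-195, T(7)=-232, T(8)=-269, T(9)=-306, T(10)=-343, T(11)=-380, T(12)=-417, T(13)=-454, T(14)=-491, T(15)=-528, T(16)=-565, T(17)=-602, T(18)=-639; answer -639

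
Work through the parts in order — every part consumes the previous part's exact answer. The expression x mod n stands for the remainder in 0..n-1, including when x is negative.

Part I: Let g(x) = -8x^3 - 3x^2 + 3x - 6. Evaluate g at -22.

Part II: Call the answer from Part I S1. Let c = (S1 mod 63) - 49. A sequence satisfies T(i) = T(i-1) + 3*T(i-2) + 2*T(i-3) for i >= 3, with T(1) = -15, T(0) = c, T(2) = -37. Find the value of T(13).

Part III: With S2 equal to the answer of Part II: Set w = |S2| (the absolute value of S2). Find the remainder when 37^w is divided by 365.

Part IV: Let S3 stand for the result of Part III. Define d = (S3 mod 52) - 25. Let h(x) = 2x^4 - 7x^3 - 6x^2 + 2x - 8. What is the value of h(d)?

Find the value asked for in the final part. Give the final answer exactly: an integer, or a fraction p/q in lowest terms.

283

Part I: -8*(-22)^3 - 3*(-22)^2 + 3*(-22)^1 - 6 = (85184) + (-1452) + (-66) + (-6) = 83660; answer 83660
Part II: S1 = 83660; c = 10; T(3) = 1*(-37) + 3*(-15) + 2*(10) = -62; iterating: T(3)=-62, T(4)=-203, T(5)=-463, T(6)=-1196, T(7)=-2991, T(8)=-7505, T(9)=-18870, T(10)=-47367, T(11)=-118987, T(12)=-298828, T(13)=-750523; answer -750523
Part III: S2 = -750523; w = 750523; squarings mod 365: 37^1=37, 37^2=274, 37^4=251, 37^8=221, 37^16=296, 37^32=16, 37^64=256, 37^128=201, 37^256=251, 37^512=221, 37^1024=296, 37^2048=16, 37^4096=256, 37^8192=201, 37^16384=251, 37^32768=221, 37^65536=296, 37^131072=16, 37^262144=256, 37^524288=201; 37^750523 = 37^1 * 37^2 * 37^8 * 37^16 * 37^32 * 37^128 * 37^256 * 37^512 * 37^4096 * 37^8192 * 37^16384 * 37^65536 * 37^131072 * 37^524288 = 178 (mod 365); answer 178
Part IV: S3 = 178; d = -3; 2*(-3)^4 - 7*(-3)^3 - 6*(-3)^2 + 2*(-3)^1 - 8 = (162) + (189) + (-54) + (-6) + (-8) = 283; answer 283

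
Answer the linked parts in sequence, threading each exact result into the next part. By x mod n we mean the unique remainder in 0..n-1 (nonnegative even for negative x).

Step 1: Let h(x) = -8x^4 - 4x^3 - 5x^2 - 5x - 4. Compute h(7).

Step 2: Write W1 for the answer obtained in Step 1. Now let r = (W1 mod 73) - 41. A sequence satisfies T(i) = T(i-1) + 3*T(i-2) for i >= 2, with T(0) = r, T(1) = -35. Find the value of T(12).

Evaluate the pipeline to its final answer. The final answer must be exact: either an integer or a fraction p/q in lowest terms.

Step 1: -8*(7)^4 - 4*(7)^3 - 5*(7)^2 - 5*(7)^1 - 4 = (-19208) + (-1372) + (-245) + (-35) + (-4) = -20864; answer -20864
Step 2: W1 = -20864; r = -27; T(2) = 1*(-35) + 3*(-27) = -116; iterating: T(2)=-116, T(3)=-221, T(4)=-569, T(5)=-1232, T(6)=-2939, T(7)=-6635, T(8)=-15452, T(9)=-35357, T(10)=-81713, T(11)=-187784, T(12)=-432923; answer -432923

-432923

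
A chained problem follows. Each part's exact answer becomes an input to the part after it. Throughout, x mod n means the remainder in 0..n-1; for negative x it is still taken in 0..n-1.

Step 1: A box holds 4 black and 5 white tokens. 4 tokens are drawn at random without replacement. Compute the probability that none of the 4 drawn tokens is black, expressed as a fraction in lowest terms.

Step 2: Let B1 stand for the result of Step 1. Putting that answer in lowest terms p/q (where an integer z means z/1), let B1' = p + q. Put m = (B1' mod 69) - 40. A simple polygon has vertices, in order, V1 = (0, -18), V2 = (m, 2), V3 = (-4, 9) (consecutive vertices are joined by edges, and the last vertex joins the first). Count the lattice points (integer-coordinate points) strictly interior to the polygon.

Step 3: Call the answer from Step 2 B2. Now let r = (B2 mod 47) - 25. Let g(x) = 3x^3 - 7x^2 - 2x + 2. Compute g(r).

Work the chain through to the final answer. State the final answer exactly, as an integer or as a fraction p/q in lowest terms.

-19726

Step 1: total draws C(9,4) = 126; favorable C(5,4) = 5; P = 5/126; answer 5/126
Step 2: B1 = 5/126; threaded value p + q = 131; m = 22; cross terms: (0*2 - 22*-18)=396, (22*9 - -4*2)=206, (-4*-18 - 0*9)=72; twice the area = |674| = 674; area = 337; boundary points = 2 + 1 + 1 = 4; strictly interior points = area - boundary/2 + 1 = 336; answer 336
Step 3: B2 = 336; r = -18; 3*(-18)^3 - 7*(-18)^2 - 2*(-18)^1 + 2 = (-17496) + (-2268) + (36) + (2) = -19726; answer -19726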